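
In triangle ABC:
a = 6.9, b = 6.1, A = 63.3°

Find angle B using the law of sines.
sin(B)/b = sin(A)/a
sin(B) = b·sin(A)/a = 6.1·sin(63.3°)/6.9 = 0.789792
B = arcsin(0.789792) = 52.17°  (b ≤ a, so B ≤ A and the acute solution is unique)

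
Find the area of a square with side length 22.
Area = s²
Area = 22²
Area = 484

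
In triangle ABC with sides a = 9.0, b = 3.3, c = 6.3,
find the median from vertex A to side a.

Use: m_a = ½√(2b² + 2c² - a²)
m_a = ½√(2·3.3² + 2·6.3² - 9.0²)
m_a = ½√(21.78 + 79.38 - 81) = ½√20.16 = 2.245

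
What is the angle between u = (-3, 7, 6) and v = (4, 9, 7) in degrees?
u·v = 93, |u|² = 94, |v|² = 146
cos θ = 93/√13724 ≈ 0.7939
θ ≈ 37.45°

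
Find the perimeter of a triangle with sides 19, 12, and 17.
Perimeter = sum of all sides
Perimeter = 19 + 12 + 17
Perimeter = 48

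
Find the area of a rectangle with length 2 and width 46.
Area = length * width
Area = 2 * 46
Area = 92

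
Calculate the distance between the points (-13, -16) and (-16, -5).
Using the distance formula: d = sqrt((x₂-x₁)² + (y₂-y₁)²)
dx = (-16) - (-13) = -3
dy = (-5) - (-16) = 11
d = sqrt((-3)² + 11²) = sqrt(9 + 121) = sqrt(130) = 11.40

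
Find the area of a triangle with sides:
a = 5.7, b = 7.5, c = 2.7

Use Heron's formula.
s = (a+b+c)/2 = (5.7+7.5+2.7)/2 = 7.95
A = √(s(s-a)(s-b)(s-c)) = √(7.95·2.25·0.45·5.25)
A = √42.2592 = 6.501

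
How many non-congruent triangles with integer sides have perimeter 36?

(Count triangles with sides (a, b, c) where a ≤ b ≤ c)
With a ≤ b ≤ c and a + b + c = 36, the triangle inequality a + b > c gives c < 36/2, so c ≤ 17.
Iterate a from 1 to ⌊p/3⌋ = 12; for each a, b ranges from a to ⌊(p−a)/2⌋ with c = p − a − b, keeping only c ≥ b.
Triples: (2, 17, 17), (3, 16, 17), (4, 15, 17), …
Count = 27 triangles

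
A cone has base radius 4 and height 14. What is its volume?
Volume = (1/3) * pi * r² * h
Volume = (1/3) * pi * 4² * 14
Volume = (1/3) * pi * 16 * 14
Volume = (1/3) * pi * 224
Volume = 234.57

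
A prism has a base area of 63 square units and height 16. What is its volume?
Volume = base area * height
Volume = 63 * 16
Volume = 1008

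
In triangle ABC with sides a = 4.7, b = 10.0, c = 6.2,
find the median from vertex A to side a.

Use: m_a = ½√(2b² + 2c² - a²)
m_a = ½√(2·10.0² + 2·6.2² - 4.7²)
m_a = ½√(200 + 76.88 - 22.09) = ½√254.79 = 7.981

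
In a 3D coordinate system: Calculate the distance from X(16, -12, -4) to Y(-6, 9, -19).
d = √[(-22)² + (21)² + (-15)²] = √1150 = 33.91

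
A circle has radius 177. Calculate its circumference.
Circumference = 2 * pi * r
Circumference = 2 * pi * 177
Circumference = 1112.12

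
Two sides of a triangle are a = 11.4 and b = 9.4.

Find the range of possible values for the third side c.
By the triangle inequality: |a - b| < c < a + b
|11.4 - 9.4| < c < 11.4 + 9.4
2 < c < 20.8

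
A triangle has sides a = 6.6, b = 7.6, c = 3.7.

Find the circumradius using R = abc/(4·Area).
s = (a+b+c)/2 = 8.95
Area = √(s(s-a)(s-b)(s-c)) = √(8.95·2.35·1.35·5.25) = 12.2093
R = abc/(4·Area) = (6.6·7.6·3.7)/(4·12.2093) = 185.592/48.8372 = 3.8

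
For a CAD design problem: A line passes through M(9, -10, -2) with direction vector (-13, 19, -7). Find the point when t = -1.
P(-1) = (9 + (-13)(-1), -10 + 19(-1), -2 + (-7)(-1)) = (22, -29, 5)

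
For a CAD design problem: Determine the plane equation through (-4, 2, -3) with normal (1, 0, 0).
d = n·P = (1)(-4) + (0)(2) + (0)(-3) = -4
Plane: x = -4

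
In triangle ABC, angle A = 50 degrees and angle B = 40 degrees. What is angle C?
Sum of angles in a triangle = 180 degrees
Third angle = 180 - 50 - 40
Third angle = 90 degrees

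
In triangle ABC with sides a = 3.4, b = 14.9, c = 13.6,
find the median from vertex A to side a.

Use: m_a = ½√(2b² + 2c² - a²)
m_a = ½√(2·14.9² + 2·13.6² - 3.4²)
m_a = ½√(444.02 + 369.92 - 11.56) = ½√802.38 = 14.16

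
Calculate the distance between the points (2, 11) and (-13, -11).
Using the distance formula: d = sqrt((x₂-x₁)² + (y₂-y₁)²)
dx = (-13) - 2 = -15
dy = (-11) - 11 = -22
d = sqrt((-15)² + (-22)²) = sqrt(225 + 484) = sqrt(709) = 26.63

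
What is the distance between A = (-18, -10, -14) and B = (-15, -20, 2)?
d = √[(3)² + (-10)² + (16)²] = √365 = 19.1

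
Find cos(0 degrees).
cos(0 degrees) = 1
Decimal approximation: 1.0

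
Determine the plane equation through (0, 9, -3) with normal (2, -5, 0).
d = n·P = (2)(0) + (-5)(9) + (0)(-3) = -45
Plane: 2x - 5y = -45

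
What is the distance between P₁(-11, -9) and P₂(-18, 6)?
Using the distance formula: d = sqrt((x₂-x₁)² + (y₂-y₁)²)
dx = (-18) - (-11) = -7
dy = 6 - (-9) = 15
d = sqrt((-7)² + 15²) = sqrt(49 + 225) = sqrt(274) = 16.55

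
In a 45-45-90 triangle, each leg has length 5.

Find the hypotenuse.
Hypotenuse = 5√2 = 7.071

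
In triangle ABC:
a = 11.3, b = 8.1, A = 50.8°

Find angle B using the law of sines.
sin(B)/b = sin(A)/a
sin(B) = b·sin(A)/a = 8.1·sin(50.8°)/11.3 = 0.555491
B = arcsin(0.555491) = 33.74°  (b ≤ a, so B ≤ A and the acute solution is unique)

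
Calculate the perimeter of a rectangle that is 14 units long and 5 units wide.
Perimeter = 2 * (length + width)
Perimeter = 2 * (14 + 5)
Perimeter = 2 * 19
Perimeter = 38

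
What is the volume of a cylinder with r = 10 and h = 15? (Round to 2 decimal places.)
Volume = pi * r² * h
Volume = pi * 10² * 15
Volume = pi * 100 * 15
Volume = pi * 1500
Volume = 4712.39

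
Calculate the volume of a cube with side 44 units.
Volume = s³
Volume = 44³
Volume = 85184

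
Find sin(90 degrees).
sin(90 degrees) = 1
Decimal approximation: 1.0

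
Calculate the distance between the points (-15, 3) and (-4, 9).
Using the distance formula: d = sqrt((x₂-x₁)² + (y₂-y₁)²)
dx = (-4) - (-15) = 11
dy = 9 - 3 = 6
d = sqrt(11² + 6²) = sqrt(121 + 36) = sqrt(157) = 12.53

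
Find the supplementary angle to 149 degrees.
Supplementary angles sum to 180 degrees.
Other angle = 180 - 149
Other angle = 31 degrees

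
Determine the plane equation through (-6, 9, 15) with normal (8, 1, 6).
d = n·P = (8)(-6) + (1)(9) + (6)(15) = 51
Plane: 8x + y + 6z = 51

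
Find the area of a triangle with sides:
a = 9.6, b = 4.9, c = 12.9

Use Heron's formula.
s = (a+b+c)/2 = (9.6+4.9+12.9)/2 = 13.7
A = √(s(s-a)(s-b)(s-c)) = √(13.7·4.1·8.8·0.8)
A = √395.437 = 19.89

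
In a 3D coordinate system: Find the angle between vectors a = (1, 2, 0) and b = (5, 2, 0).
a·b = 9, |a|² = 5, |b|² = 29
cos θ = 9/√145 ≈ 0.7474
θ ≈ 41.63°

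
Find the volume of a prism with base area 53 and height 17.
Volume = base area * height
Volume = 53 * 17
Volume = 901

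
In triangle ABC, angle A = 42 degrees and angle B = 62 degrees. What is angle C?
Sum of angles in a triangle = 180 degrees
Third angle = 180 - 42 - 62
Third angle = 76 degrees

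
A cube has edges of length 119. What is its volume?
Volume = s³
Volume = 119³
Volume = 1685159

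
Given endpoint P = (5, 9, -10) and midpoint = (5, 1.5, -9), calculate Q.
Q = (2×5 - 5, 2×1.5 - 9, 2×(-9) - (-10)) = (5, -6, -8)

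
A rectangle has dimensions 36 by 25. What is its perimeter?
Perimeter = 2 * (length + width)
Perimeter = 2 * (36 + 25)
Perimeter = 2 * 61
Perimeter = 122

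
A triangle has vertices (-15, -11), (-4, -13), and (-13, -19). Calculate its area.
Using the coordinate formula: Area = (1/2)|x₁(y₂-y₃) + x₂(y₃-y₁) + x₃(y₁-y₂)|
Area = (1/2)|(-15)((-13)-(-19)) + (-4)((-19)-(-11)) + (-13)((-11)-(-13))|
Area = (1/2)|(-15)*6 + (-4)*(-8) + (-13)*2|
Area = (1/2)|(-90) + 32 + (-26)|
Area = (1/2)*84 = 42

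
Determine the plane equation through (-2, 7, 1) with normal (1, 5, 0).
d = n·P = (1)(-2) + (5)(7) + (0)(1) = 33
Plane: x + 5y = 33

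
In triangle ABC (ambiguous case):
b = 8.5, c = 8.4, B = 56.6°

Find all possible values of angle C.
sin(C)/c = sin(B)/b  →  sin(C) = c·sin(B)/b = 8.4·sin(56.6°)/8.5 = 0.825026
C₁ = arcsin(0.825026) = 55.59°,  C₂ = 180° - C₁ = 124.41°
Check C₂: A = 180° - 56.6° - 124.41° = -1.01° ≤ 0, rejected
C = 55.59° (one solution)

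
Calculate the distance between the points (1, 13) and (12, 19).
Using the distance formula: d = sqrt((x₂-x₁)² + (y₂-y₁)²)
dx = 12 - 1 = 11
dy = 19 - 13 = 6
d = sqrt(11² + 6²) = sqrt(121 + 36) = sqrt(157) = 12.53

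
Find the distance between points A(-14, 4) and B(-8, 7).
Using the distance formula: d = sqrt((x₂-x₁)² + (y₂-y₁)²)
dx = (-8) - (-14) = 6
dy = 7 - 4 = 3
d = sqrt(6² + 3²) = sqrt(36 + 9) = sqrt(45) = 6.71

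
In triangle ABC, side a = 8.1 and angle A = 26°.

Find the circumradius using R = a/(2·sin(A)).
R = a/(2·sin(A)) = 8.1/(2·sin(26°))
R = 8.1/(2·0.438371) = 8.1/0.876742 = 9.239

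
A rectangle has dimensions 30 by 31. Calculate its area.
Area = length * width
Area = 30 * 31
Area = 930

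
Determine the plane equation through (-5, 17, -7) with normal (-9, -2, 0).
d = n·P = (-9)(-5) + (-2)(17) + (0)(-7) = 11
Plane: -9x - 2y = 11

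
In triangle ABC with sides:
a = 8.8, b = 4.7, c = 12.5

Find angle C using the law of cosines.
cos(C) = (a² + b² - c²)/(2ab)
cos(C) = (8.8² + 4.7² - 12.5²)/(2·8.8·4.7) = -56.72/82.72 = -0.685687
C = arccos(-0.685687) = 133.3°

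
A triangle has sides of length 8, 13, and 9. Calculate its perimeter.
Perimeter = sum of all sides
Perimeter = 8 + 13 + 9
Perimeter = 30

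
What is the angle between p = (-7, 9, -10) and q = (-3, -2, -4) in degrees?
p·q = 43, |p|² = 230, |q|² = 29
cos θ = 43/√6670 ≈ 0.5265
θ ≈ 58.23°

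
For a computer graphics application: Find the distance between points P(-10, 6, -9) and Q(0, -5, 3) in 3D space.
d = √[(10)² + (-11)² + (12)²] = √365 = 19.1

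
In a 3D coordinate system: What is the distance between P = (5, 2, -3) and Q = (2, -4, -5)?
d = √[(-3)² + (-6)² + (-2)²] = √49 = 7.0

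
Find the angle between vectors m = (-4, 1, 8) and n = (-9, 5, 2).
m·n = 57, |m|² = 81, |n|² = 110
cos θ = 57/√8910 ≈ 0.6039
θ ≈ 52.85°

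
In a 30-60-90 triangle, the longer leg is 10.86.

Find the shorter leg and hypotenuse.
In a 30-60-90 triangle, sides are in ratio 1 : √3 : 2.
Long leg = short leg·√3  →  short leg = 10.86/√3 = 6.27
Hypotenuse = 2·(short leg) = 2·10.86/√3 = 12.54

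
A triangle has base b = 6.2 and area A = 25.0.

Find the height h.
A = ½bh  →  h = 2A/b
h = 2·25.0/6.2 = 8.065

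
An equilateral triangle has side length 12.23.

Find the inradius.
For an equilateral triangle, r = s/(2√3) where s is the side.
r = 12.23/(2√3) = 12.23/3.464102 = 3.53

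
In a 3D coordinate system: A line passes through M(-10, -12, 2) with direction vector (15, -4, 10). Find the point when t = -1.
P(-1) = (-10 + 15(-1), -12 + (-4)(-1), 2 + 10(-1)) = (-25, -8, -8)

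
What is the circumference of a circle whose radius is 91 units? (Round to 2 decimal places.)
Circumference = 2 * pi * r
Circumference = 2 * pi * 91
Circumference = 571.77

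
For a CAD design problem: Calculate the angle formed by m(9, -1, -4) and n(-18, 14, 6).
m·n = -200, |m|² = 98, |n|² = 556
cos θ = -200/√54488 ≈ -0.8568
θ ≈ 149.0°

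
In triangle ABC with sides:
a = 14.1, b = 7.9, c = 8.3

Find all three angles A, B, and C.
By the law of cosines:
cos(A) = (b² + c² - a²)/(2bc) = -0.514793  →  A = 121°
cos(B) = (a² + c² - b²)/(2ac) = 0.877083  →  B = 28.71°
cos(C) = (a² + b² - c²)/(2ab) = 0.863318  →  C = 30.31°
Check: A + B + C = 180.0° ✓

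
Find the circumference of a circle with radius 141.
Circumference = 2 * pi * r
Circumference = 2 * pi * 141
Circumference = 885.93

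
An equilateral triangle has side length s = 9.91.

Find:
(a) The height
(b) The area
(a) Height h = s·√3/2 = 9.91·√3/2 = 8.582
(b) Area = (√3/4)·s² = (√3/4)·9.91² = (√3/4)·98.2081 = 42.53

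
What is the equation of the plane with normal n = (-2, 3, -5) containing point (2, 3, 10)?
d = n·P = (-2)(2) + (3)(3) + (-5)(10) = -45
Plane: -2x + 3y - 5z = -45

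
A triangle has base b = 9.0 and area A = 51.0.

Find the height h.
A = ½bh  →  h = 2A/b
h = 2·51.0/9.0 = 11.33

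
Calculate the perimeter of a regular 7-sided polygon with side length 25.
Perimeter = number of sides * side length
Perimeter = 7 * 25
Perimeter = 175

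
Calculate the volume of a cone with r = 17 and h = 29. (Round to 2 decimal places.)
Volume = (1/3) * pi * r² * h
Volume = (1/3) * pi * 17² * 29
Volume = (1/3) * pi * 289 * 29
Volume = (1/3) * pi * 8381
Volume = 8776.56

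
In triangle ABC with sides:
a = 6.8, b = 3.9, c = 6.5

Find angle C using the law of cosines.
cos(C) = (a² + b² - c²)/(2ab)
cos(C) = (6.8² + 3.9² - 6.5²)/(2·6.8·3.9) = 19.2/53.04 = 0.361991
C = arccos(0.361991) = 68.78°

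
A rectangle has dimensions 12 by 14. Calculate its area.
Area = length * width
Area = 12 * 14
Area = 168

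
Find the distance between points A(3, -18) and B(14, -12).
Using the distance formula: d = sqrt((x₂-x₁)² + (y₂-y₁)²)
dx = 14 - 3 = 11
dy = (-12) - (-18) = 6
d = sqrt(11² + 6²) = sqrt(121 + 36) = sqrt(157) = 12.53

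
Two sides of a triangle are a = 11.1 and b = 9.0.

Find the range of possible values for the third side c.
By the triangle inequality: |a - b| < c < a + b
|11.1 - 9.0| < c < 11.1 + 9.0
2.1 < c < 20.1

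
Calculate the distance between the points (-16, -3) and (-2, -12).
Using the distance formula: d = sqrt((x₂-x₁)² + (y₂-y₁)²)
dx = (-2) - (-16) = 14
dy = (-12) - (-3) = -9
d = sqrt(14² + (-9)²) = sqrt(196 + 81) = sqrt(277) = 16.64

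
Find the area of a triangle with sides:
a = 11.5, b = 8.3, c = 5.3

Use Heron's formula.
s = (a+b+c)/2 = (11.5+8.3+5.3)/2 = 12.55
A = √(s(s-a)(s-b)(s-c)) = √(12.55·1.05·4.25·7.25)
A = √406.032 = 20.15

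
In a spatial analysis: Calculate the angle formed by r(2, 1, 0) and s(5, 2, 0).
r·s = 12, |r|² = 5, |s|² = 29
cos θ = 12/√145 ≈ 0.9965
θ ≈ 4.764°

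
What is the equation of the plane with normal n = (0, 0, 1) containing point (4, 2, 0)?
d = n·P = (0)(4) + (0)(2) + (1)(0) = 0
Plane: z = 0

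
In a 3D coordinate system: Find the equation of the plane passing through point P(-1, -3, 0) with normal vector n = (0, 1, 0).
d = n·P = (0)(-1) + (1)(-3) + (0)(0) = -3
Plane: y = -3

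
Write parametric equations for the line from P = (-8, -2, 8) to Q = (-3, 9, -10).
Direction vector d = Q - P = (5, 11, -18)
x = -8 + 5t, y = -2 + 11t, z = 8 - 18t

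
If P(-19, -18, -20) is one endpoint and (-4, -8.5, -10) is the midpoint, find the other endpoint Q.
Q = (2×(-4) - (-19), 2×(-8.5) - (-18), 2×(-10) - (-20)) = (11, 1, 0)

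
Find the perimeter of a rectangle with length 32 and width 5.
Perimeter = 2 * (length + width)
Perimeter = 2 * (32 + 5)
Perimeter = 2 * 37
Perimeter = 74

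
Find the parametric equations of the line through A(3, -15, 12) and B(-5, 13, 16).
Direction vector d = B - A = (-8, 28, 4)
x = 3 - 8t, y = -15 + 28t, z = 12 + 4t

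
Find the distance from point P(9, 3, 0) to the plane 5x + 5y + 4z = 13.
d = |5(9) + 5(3) + 4(0) - (13)| / √(5² + 5² + 4²) = 47/√66 = 5.785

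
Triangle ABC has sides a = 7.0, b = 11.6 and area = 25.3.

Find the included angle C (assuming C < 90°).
Area = ½ab·sin(C)  →  sin(C) = 2·Area/(ab)
sin(C) = 2·25.3/(7.0·11.6) = 0.623153
C = arcsin(0.623153) = 38.55°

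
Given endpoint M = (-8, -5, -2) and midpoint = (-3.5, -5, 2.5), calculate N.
N = (2×(-3.5) - (-8), 2×(-5) - (-5), 2×2.5 - (-2)) = (1, -5, 7)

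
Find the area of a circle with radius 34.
Area = pi * r²
Area = pi * 34²
Area = pi * 1156
Area = 3631.68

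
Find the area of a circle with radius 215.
Area = pi * r²
Area = pi * 215²
Area = pi * 46225
Area = 145220.12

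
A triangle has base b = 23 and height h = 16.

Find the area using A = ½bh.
A = ½·23·16 = 184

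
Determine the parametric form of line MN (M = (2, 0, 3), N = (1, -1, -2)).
Direction vector d = N - M = (-1, -1, -5)
x = 2 - t, y = 0 - t, z = 3 - 5t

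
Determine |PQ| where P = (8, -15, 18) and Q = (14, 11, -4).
d = √[(6)² + (26)² + (-22)²] = √1196 = 34.58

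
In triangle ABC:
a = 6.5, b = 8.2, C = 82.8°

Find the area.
Using A = ½ab·sin(C):
A = ½·6.5·8.2·sin(82.8°) = ½·53.3·0.992115 = 26.44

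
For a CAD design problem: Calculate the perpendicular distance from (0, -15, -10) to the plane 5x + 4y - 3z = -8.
d = |5(0) + 4(-15) + (-3)(-10) - (-8)| / √(5² + 4² + (-3)²) = 22/√50 = 3.111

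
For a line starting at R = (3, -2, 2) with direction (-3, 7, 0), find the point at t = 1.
P(1) = (3 + (-3)(1), -2 + 7(1), 2 + 0(1)) = (0, 5, 2)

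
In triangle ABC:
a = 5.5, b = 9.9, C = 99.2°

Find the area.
Using A = ½ab·sin(C):
A = ½·5.5·9.9·sin(99.2°) = ½·54.45·0.987136 = 26.87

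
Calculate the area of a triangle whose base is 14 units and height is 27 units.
Area = (1/2) * base * height
Area = (1/2) * 14 * 27
Area = 189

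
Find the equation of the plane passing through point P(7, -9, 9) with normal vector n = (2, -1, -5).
d = n·P = (2)(7) + (-1)(-9) + (-5)(9) = -22
Plane: 2x - y - 5z = -22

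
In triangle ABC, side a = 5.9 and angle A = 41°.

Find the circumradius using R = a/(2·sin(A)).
R = a/(2·sin(A)) = 5.9/(2·sin(41°))
R = 5.9/(2·0.656059) = 5.9/1.312118 = 4.497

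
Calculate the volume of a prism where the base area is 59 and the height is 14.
Volume = base area * height
Volume = 59 * 14
Volume = 826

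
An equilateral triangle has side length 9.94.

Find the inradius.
For an equilateral triangle, r = s/(2√3) where s is the side.
r = 9.94/(2√3) = 9.94/3.464102 = 2.869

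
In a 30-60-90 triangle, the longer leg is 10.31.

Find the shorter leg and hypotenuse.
In a 30-60-90 triangle, sides are in ratio 1 : √3 : 2.
Long leg = short leg·√3  →  short leg = 10.31/√3 = 5.952
Hypotenuse = 2·(short leg) = 2·10.31/√3 = 11.9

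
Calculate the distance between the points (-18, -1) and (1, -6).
Using the distance formula: d = sqrt((x₂-x₁)² + (y₂-y₁)²)
dx = 1 - (-18) = 19
dy = (-6) - (-1) = -5
d = sqrt(19² + (-5)²) = sqrt(361 + 25) = sqrt(386) = 19.65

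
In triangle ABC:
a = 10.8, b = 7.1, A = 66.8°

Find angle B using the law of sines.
sin(B)/b = sin(A)/a
sin(B) = b·sin(A)/a = 7.1·sin(66.8°)/10.8 = 0.604246
B = arcsin(0.604246) = 37.17°  (b ≤ a, so B ≤ A and the acute solution is unique)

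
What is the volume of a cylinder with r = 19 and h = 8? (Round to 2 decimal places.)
Volume = pi * r² * h
Volume = pi * 19² * 8
Volume = pi * 361 * 8
Volume = pi * 2888
Volume = 9072.92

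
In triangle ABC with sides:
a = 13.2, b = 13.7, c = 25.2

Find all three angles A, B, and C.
By the law of cosines:
cos(A) = (b² + c² - a²)/(2bc) = 0.939187  →  A = 20.08°
cos(B) = (a² + c² - b²)/(2ac) = 0.934328  →  B = 20.88°
cos(C) = (a² + b² - c²)/(2ab) = -0.755115  →  C = 139°
Check: A + B + C = 180.0° ✓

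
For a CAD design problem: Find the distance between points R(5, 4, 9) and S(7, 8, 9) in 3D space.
d = √[(2)² + (4)² + (0)²] = √20 = 4.472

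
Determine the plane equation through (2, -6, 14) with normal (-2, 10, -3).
d = n·P = (-2)(2) + (10)(-6) + (-3)(14) = -106
Plane: -2x + 10y - 3z = -106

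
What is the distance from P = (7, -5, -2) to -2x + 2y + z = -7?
d = |(-2)(7) + 2(-5) + 1(-2) - (-7)| / √((-2)² + 2² + 1²) = 19/√9 = 6.333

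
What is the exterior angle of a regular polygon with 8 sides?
Exterior angle of a regular n-gon = 360/n
Exterior angle = 360/8
Exterior angle = 45 degrees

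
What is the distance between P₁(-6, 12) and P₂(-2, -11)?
Using the distance formula: d = sqrt((x₂-x₁)² + (y₂-y₁)²)
dx = (-2) - (-6) = 4
dy = (-11) - 12 = -23
d = sqrt(4² + (-23)²) = sqrt(16 + 529) = sqrt(545) = 23.35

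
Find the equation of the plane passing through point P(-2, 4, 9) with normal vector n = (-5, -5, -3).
d = n·P = (-5)(-2) + (-5)(4) + (-3)(9) = -37
Plane: -5x - 5y - 3z = -37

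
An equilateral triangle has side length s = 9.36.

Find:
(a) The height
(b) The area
(a) Height h = s·√3/2 = 9.36·√3/2 = 8.106
(b) Area = (√3/4)·s² = (√3/4)·9.36² = (√3/4)·87.6096 = 37.94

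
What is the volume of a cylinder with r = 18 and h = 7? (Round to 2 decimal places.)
Volume = pi * r² * h
Volume = pi * 18² * 7
Volume = pi * 324 * 7
Volume = pi * 2268
Volume = 7125.13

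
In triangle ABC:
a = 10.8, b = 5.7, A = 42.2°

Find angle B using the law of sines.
sin(B)/b = sin(A)/a
sin(B) = b·sin(A)/a = 5.7·sin(42.2°)/10.8 = 0.354519
B = arcsin(0.354519) = 20.76°  (b ≤ a, so B ≤ A and the acute solution is unique)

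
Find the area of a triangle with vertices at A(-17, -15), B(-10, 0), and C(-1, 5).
Using the coordinate formula: Area = (1/2)|x₁(y₂-y₃) + x₂(y₃-y₁) + x₃(y₁-y₂)|
Area = (1/2)|(-17)(0-5) + (-10)(5-(-15)) + (-1)((-15)-0)|
Area = (1/2)|(-17)*(-5) + (-10)*20 + (-1)*(-15)|
Area = (1/2)|85 + (-200) + 15|
Area = (1/2)*100 = 50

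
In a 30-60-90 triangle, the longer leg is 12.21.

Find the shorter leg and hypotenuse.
In a 30-60-90 triangle, sides are in ratio 1 : √3 : 2.
Long leg = short leg·√3  →  short leg = 12.21/√3 = 7.049
Hypotenuse = 2·(short leg) = 2·12.21/√3 = 14.1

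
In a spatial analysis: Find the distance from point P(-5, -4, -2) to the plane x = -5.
d = |1(-5) + 0(-4) + 0(-2) - (-5)| / √(1² + 0² + 0²) = 0/√1 = 0.0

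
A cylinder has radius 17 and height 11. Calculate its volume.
Volume = pi * r² * h
Volume = pi * 17² * 11
Volume = pi * 289 * 11
Volume = pi * 3179
Volume = 9987.12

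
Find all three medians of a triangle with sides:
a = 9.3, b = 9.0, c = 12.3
Using m_x = ½√(2y² + 2z² - x²):
m_a = ½√(2·9.0² + 2·12.3² - 9.3²) = ½√378.09 = 9.722
m_b = ½√(2·9.3² + 2·12.3² - 9.0²) = ½√394.56 = 9.932
m_c = ½√(2·9.3² + 2·9.0² - 12.3²) = ½√183.69 = 6.777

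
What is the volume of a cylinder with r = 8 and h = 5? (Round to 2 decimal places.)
Volume = pi * r² * h
Volume = pi * 8² * 5
Volume = pi * 64 * 5
Volume = pi * 320
Volume = 1005.31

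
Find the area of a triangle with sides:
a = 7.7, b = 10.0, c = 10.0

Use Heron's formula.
s = (a+b+c)/2 = (7.7+10.0+10.0)/2 = 13.85
A = √(s(s-a)(s-b)(s-c)) = √(13.85·6.15·3.85·3.85)
A = √1262.54 = 35.53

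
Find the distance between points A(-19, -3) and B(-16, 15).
Using the distance formula: d = sqrt((x₂-x₁)² + (y₂-y₁)²)
dx = (-16) - (-19) = 3
dy = 15 - (-3) = 18
d = sqrt(3² + 18²) = sqrt(9 + 324) = sqrt(333) = 18.25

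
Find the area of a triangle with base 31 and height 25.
Area = (1/2) * base * height
Area = (1/2) * 31 * 25
Area = 387.50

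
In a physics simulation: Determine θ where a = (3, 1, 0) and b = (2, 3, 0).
a·b = 9, |a|² = 10, |b|² = 13
cos θ = 9/√130 ≈ 0.7894
θ ≈ 37.87°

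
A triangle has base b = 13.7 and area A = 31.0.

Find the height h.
A = ½bh  →  h = 2A/b
h = 2·31.0/13.7 = 4.526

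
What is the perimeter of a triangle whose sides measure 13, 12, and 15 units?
Perimeter = sum of all sides
Perimeter = 13 + 12 + 15
Perimeter = 40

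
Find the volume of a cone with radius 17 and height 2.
Volume = (1/3) * pi * r² * h
Volume = (1/3) * pi * 17² * 2
Volume = (1/3) * pi * 289 * 2
Volume = (1/3) * pi * 578
Volume = 605.28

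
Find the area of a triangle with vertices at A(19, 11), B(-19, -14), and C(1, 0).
Using the coordinate formula: Area = (1/2)|x₁(y₂-y₃) + x₂(y₃-y₁) + x₃(y₁-y₂)|
Area = (1/2)|19((-14)-0) + (-19)(0-11) + 1(11-(-14))|
Area = (1/2)|19*(-14) + (-19)*(-11) + 1*25|
Area = (1/2)|(-266) + 209 + 25|
Area = (1/2)*32 = 16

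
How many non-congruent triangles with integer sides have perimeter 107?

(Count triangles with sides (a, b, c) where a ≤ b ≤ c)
With a ≤ b ≤ c and a + b + c = 107, the triangle inequality a + b > c gives c < 107/2, so c ≤ 53.
Iterate a from 1 to ⌊p/3⌋ = 35; for each a, b ranges from a to ⌊(p−a)/2⌋ with c = p − a − b, keeping only c ≥ b.
Triples: (1, 53, 53), (2, 52, 53), (3, 51, 53), …
Count = 252 triangles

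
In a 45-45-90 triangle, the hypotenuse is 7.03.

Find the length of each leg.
In a 45-45-90 triangle, hypotenuse = leg·√2  →  leg = hypotenuse/√2
leg = 7.03/√2 = 4.971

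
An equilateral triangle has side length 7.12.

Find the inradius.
For an equilateral triangle, r = s/(2√3) where s is the side.
r = 7.12/(2√3) = 7.12/3.464102 = 2.055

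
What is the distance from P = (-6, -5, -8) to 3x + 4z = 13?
d = |3(-6) + 0(-5) + 4(-8) - (13)| / √(3² + 0² + 4²) = 63/√25 = 12.6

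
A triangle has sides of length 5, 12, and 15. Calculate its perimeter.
Perimeter = sum of all sides
Perimeter = 5 + 12 + 15
Perimeter = 32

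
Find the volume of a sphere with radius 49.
Volume = (4/3) * pi * r³
Volume = (4/3) * pi * 49³
Volume = (4/3) * pi * 117649
Volume = 492806.98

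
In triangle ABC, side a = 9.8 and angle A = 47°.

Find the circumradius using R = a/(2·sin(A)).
R = a/(2·sin(A)) = 9.8/(2·sin(47°))
R = 9.8/(2·0.731354) = 9.8/1.462707 = 6.7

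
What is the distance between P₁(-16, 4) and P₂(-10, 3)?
Using the distance formula: d = sqrt((x₂-x₁)² + (y₂-y₁)²)
dx = (-10) - (-16) = 6
dy = 3 - 4 = -1
d = sqrt(6² + (-1)²) = sqrt(36 + 1) = sqrt(37) = 6.08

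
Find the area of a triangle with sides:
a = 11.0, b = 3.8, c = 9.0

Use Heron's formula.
s = (a+b+c)/2 = (11.0+3.8+9.0)/2 = 11.9
A = √(s(s-a)(s-b)(s-c)) = √(11.9·0.9·8.1·2.9)
A = √251.578 = 15.86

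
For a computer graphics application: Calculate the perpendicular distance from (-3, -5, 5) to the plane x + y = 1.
d = |1(-3) + 1(-5) + 0(5) - (1)| / √(1² + 1² + 0²) = 9/√2 = 6.364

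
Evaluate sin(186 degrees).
sin(186 degrees) = -0.1045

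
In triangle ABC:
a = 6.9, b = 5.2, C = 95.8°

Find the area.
Using A = ½ab·sin(C):
A = ½·6.9·5.2·sin(95.8°) = ½·35.88·0.994881 = 17.85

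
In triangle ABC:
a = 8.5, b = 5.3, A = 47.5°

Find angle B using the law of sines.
sin(B)/b = sin(A)/a
sin(B) = b·sin(A)/a = 5.3·sin(47.5°)/8.5 = 0.459714
B = arcsin(0.459714) = 27.37°  (b ≤ a, so B ≤ A and the acute solution is unique)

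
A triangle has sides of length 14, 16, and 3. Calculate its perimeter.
Perimeter = sum of all sides
Perimeter = 14 + 16 + 3
Perimeter = 33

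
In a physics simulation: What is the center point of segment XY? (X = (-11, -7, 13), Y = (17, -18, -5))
Midpoint = ((-11+17)/2, (-7-18)/2, (13-5)/2) = (3, -12.5, 4)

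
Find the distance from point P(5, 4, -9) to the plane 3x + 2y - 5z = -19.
d = |3(5) + 2(4) + (-5)(-9) - (-19)| / √(3² + 2² + (-5)²) = 87/√38 = 14.11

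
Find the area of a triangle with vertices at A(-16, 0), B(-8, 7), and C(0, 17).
Using the coordinate formula: Area = (1/2)|x₁(y₂-y₃) + x₂(y₃-y₁) + x₃(y₁-y₂)|
Area = (1/2)|(-16)(7-17) + (-8)(17-0) + 0(0-7)|
Area = (1/2)|(-16)*(-10) + (-8)*17 + 0*(-7)|
Area = (1/2)|160 + (-136) + 0|
Area = (1/2)*24 = 12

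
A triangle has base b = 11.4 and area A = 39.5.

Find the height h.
A = ½bh  →  h = 2A/b
h = 2·39.5/11.4 = 6.93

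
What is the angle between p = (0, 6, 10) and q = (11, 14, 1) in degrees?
p·q = 94, |p|² = 136, |q|² = 318
cos θ = 94/√43248 ≈ 0.452
θ ≈ 63.13°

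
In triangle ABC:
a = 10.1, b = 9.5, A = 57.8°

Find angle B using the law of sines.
sin(B)/b = sin(A)/a
sin(B) = b·sin(A)/a = 9.5·sin(57.8°)/10.1 = 0.795924
B = arcsin(0.795924) = 52.74°  (b ≤ a, so B ≤ A and the acute solution is unique)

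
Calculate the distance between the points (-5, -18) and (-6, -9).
Using the distance formula: d = sqrt((x₂-x₁)² + (y₂-y₁)²)
dx = (-6) - (-5) = -1
dy = (-9) - (-18) = 9
d = sqrt((-1)² + 9²) = sqrt(1 + 81) = sqrt(82) = 9.06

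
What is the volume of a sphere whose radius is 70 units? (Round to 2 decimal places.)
Volume = (4/3) * pi * r³
Volume = (4/3) * pi * 70³
Volume = (4/3) * pi * 343000
Volume = 1436755.04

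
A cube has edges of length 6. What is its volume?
Volume = s³
Volume = 6³
Volume = 216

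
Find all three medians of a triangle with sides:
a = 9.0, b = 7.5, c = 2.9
Using m_x = ½√(2y² + 2z² - x²):
m_a = ½√(2·7.5² + 2·2.9² - 9.0²) = ½√48.32 = 3.476
m_b = ½√(2·9.0² + 2·2.9² - 7.5²) = ½√122.57 = 5.536
m_c = ½√(2·9.0² + 2·7.5² - 2.9²) = ½√266.09 = 8.156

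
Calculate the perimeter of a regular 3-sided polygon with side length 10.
Perimeter = number of sides * side length
Perimeter = 3 * 10
Perimeter = 30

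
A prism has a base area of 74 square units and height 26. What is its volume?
Volume = base area * height
Volume = 74 * 26
Volume = 1924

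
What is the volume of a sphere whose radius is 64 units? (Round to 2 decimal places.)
Volume = (4/3) * pi * r³
Volume = (4/3) * pi * 64³
Volume = (4/3) * pi * 262144
Volume = 1098066.22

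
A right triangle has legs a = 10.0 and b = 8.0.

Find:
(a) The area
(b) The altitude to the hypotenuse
(a) Area = ½ab = ½·10.0·8.0 = 40
(b) Hypotenuse c = √(10.0² + 8.0²) = √164 = 12.8062
    Area = ½·c·h_c  →  h_c = 2·Area/c = 2·40/12.8062 = 6.247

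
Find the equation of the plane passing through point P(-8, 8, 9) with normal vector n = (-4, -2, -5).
d = n·P = (-4)(-8) + (-2)(8) + (-5)(9) = -29
Plane: -4x - 2y - 5z = -29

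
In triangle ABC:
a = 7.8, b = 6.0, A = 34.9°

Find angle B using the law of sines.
sin(B)/b = sin(A)/a
sin(B) = b·sin(A)/a = 6.0·sin(34.9°)/7.8 = 0.440112
B = arcsin(0.440112) = 26.11°  (b ≤ a, so B ≤ A and the acute solution is unique)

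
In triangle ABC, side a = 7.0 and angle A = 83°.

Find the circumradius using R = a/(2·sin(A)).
R = a/(2·sin(A)) = 7.0/(2·sin(83°))
R = 7.0/(2·0.992546) = 7.0/1.985092 = 3.526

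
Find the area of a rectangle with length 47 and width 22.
Area = length * width
Area = 47 * 22
Area = 1034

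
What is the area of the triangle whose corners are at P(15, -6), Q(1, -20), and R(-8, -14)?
Using the coordinate formula: Area = (1/2)|x₁(y₂-y₃) + x₂(y₃-y₁) + x₃(y₁-y₂)|
Area = (1/2)|15((-20)-(-14)) + 1((-14)-(-6)) + (-8)((-6)-(-20))|
Area = (1/2)|15*(-6) + 1*(-8) + (-8)*14|
Area = (1/2)|(-90) + (-8) + (-112)|
Area = (1/2)*210 = 105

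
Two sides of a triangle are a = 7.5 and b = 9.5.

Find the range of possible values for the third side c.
By the triangle inequality: |a - b| < c < a + b
|7.5 - 9.5| < c < 7.5 + 9.5
2 < c < 17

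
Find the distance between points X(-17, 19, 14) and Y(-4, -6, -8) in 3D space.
d = √[(13)² + (-25)² + (-22)²] = √1278 = 35.75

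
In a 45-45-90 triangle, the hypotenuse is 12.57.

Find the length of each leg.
In a 45-45-90 triangle, hypotenuse = leg·√2  →  leg = hypotenuse/√2
leg = 12.57/√2 = 8.888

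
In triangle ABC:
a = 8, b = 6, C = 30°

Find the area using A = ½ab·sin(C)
A = ½·8·6·sin(30°) = ½·48·0.500000 = 12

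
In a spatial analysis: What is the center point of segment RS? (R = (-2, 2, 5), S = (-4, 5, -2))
Midpoint = ((-2-4)/2, (2+5)/2, (5-2)/2) = (-3, 3.5, 1.5)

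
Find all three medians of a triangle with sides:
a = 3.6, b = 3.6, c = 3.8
Using m_x = ½√(2y² + 2z² - x²):
m_a = ½√(2·3.6² + 2·3.8² - 3.6²) = ½√41.84 = 3.234
m_b = ½√(2·3.6² + 2·3.8² - 3.6²) = ½√41.84 = 3.234
m_c = ½√(2·3.6² + 2·3.6² - 3.8²) = ½√37.4 = 3.058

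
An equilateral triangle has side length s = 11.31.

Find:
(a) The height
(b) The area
(a) Height h = s·√3/2 = 11.31·√3/2 = 9.795
(b) Area = (√3/4)·s² = (√3/4)·11.31² = (√3/4)·127.916 = 55.39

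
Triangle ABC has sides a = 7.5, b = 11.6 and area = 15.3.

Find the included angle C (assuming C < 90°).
Area = ½ab·sin(C)  →  sin(C) = 2·Area/(ab)
sin(C) = 2·15.3/(7.5·11.6) = 0.351724
C = arcsin(0.351724) = 20.59°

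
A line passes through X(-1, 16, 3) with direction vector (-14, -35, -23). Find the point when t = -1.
P(-1) = (-1 + (-14)(-1), 16 + (-35)(-1), 3 + (-23)(-1)) = (13, 51, 26)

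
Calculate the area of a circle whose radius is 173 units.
Area = pi * r²
Area = pi * 173²
Area = pi * 29929
Area = 94024.73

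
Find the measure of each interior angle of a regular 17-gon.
Interior angle of a regular n-gon = (n-2)*180/n
Interior angle = (17-2)*180/17
Interior angle = 15*180/17
Interior angle = 2700/17
Interior angle = 158.82 degrees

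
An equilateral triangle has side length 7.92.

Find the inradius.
For an equilateral triangle, r = s/(2√3) where s is the side.
r = 7.92/(2√3) = 7.92/3.464102 = 2.286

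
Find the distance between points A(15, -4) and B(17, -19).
Using the distance formula: d = sqrt((x₂-x₁)² + (y₂-y₁)²)
dx = 17 - 15 = 2
dy = (-19) - (-4) = -15
d = sqrt(2² + (-15)²) = sqrt(4 + 225) = sqrt(229) = 15.13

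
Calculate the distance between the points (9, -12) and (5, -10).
Using the distance formula: d = sqrt((x₂-x₁)² + (y₂-y₁)²)
dx = 5 - 9 = -4
dy = (-10) - (-12) = 2
d = sqrt((-4)² + 2²) = sqrt(16 + 4) = sqrt(20) = 4.47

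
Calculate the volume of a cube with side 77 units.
Volume = s³
Volume = 77³
Volume = 456533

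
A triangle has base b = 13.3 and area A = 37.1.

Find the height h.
A = ½bh  →  h = 2A/b
h = 2·37.1/13.3 = 5.579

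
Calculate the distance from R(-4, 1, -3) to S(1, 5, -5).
d = √[(5)² + (4)² + (-2)²] = √45 = 6.708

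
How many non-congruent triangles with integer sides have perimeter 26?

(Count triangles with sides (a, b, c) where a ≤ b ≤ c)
With a ≤ b ≤ c and a + b + c = 26, the triangle inequality a + b > c gives c < 26/2, so c ≤ 12.
Iterate a from 1 to ⌊p/3⌋ = 8; for each a, b ranges from a to ⌊(p−a)/2⌋ with c = p − a − b, keeping only c ≥ b.
Triples: (2, 12, 12), (3, 11, 12), (4, 10, 12), …
Count = 14 triangles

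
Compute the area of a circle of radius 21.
Area = pi * r²
Area = pi * 21²
Area = pi * 441
Area = 1385.44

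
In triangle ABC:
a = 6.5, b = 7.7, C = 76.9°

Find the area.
Using A = ½ab·sin(C):
A = ½·6.5·7.7·sin(76.9°) = ½·50.05·0.973976 = 24.37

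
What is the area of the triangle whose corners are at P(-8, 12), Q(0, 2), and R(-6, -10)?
Using the coordinate formula: Area = (1/2)|x₁(y₂-y₃) + x₂(y₃-y₁) + x₃(y₁-y₂)|
Area = (1/2)|(-8)(2-(-10)) + 0((-10)-12) + (-6)(12-2)|
Area = (1/2)|(-8)*12 + 0*(-22) + (-6)*10|
Area = (1/2)|(-96) + 0 + (-60)|
Area = (1/2)*156 = 78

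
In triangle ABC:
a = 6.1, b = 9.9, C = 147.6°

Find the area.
Using A = ½ab·sin(C):
A = ½·6.1·9.9·sin(147.6°) = ½·60.39·0.535827 = 16.18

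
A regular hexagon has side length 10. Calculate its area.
For a regular 6-gon with side length s = 10:
Apothem a = s / (2*tan(pi/6)) = 10 / (2*tan(pi/6)) ≈ 8.6603
Perimeter P = 6 * 10 = 60
Area = (1/2) * P * a = (1/2) * 60 * 8.6603 = 259.81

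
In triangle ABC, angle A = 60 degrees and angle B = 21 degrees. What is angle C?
Sum of angles in a triangle = 180 degrees
Third angle = 180 - 60 - 21
Third angle = 99 degrees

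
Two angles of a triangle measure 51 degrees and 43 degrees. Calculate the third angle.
Sum of angles in a triangle = 180 degrees
Third angle = 180 - 51 - 43
Third angle = 86 degrees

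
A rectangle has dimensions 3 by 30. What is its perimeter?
Perimeter = 2 * (length + width)
Perimeter = 2 * (3 + 30)
Perimeter = 2 * 33
Perimeter = 66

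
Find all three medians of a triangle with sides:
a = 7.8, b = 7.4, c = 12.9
Using m_x = ½√(2y² + 2z² - x²):
m_a = ½√(2·7.4² + 2·12.9² - 7.8²) = ½√381.5 = 9.766
m_b = ½√(2·7.8² + 2·12.9² - 7.4²) = ½√399.74 = 9.997
m_c = ½√(2·7.8² + 2·7.4² - 12.9²) = ½√64.79 = 4.025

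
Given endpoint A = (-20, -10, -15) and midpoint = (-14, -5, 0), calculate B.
B = (2×(-14) - (-20), 2×(-5) - (-10), 2×0 - (-15)) = (-8, 0, 15)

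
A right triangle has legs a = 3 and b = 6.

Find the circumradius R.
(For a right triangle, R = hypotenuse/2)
Hypotenuse c = √(3² + 6²) = √45 = 6.7082
R = c/2 = 3.354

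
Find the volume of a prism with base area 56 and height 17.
Volume = base area * height
Volume = 56 * 17
Volume = 952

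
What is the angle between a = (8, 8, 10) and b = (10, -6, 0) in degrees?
a·b = 32, |a|² = 228, |b|² = 136
cos θ = 32/√31008 ≈ 0.1817
θ ≈ 79.53°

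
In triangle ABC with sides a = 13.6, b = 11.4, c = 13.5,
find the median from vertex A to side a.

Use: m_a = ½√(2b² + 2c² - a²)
m_a = ½√(2·11.4² + 2·13.5² - 13.6²)
m_a = ½√(259.92 + 364.5 - 184.96) = ½√439.46 = 10.48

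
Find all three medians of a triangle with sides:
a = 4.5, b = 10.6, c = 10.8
Using m_x = ½√(2y² + 2z² - x²):
m_a = ½√(2·10.6² + 2·10.8² - 4.5²) = ½√437.75 = 10.46
m_b = ½√(2·4.5² + 2·10.8² - 10.6²) = ½√161.42 = 6.353
m_c = ½√(2·4.5² + 2·10.6² - 10.8²) = ½√148.58 = 6.095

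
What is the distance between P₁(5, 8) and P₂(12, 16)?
Using the distance formula: d = sqrt((x₂-x₁)² + (y₂-y₁)²)
dx = 12 - 5 = 7
dy = 16 - 8 = 8
d = sqrt(7² + 8²) = sqrt(49 + 64) = sqrt(113) = 10.63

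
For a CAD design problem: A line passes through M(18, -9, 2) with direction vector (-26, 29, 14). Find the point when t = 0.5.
P(0.5) = (18 + (-26)(0.5), -9 + 29(0.5), 2 + 14(0.5)) = (5, 5.5, 9)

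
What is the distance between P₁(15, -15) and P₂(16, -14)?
Using the distance formula: d = sqrt((x₂-x₁)² + (y₂-y₁)²)
dx = 16 - 15 = 1
dy = (-14) - (-15) = 1
d = sqrt(1² + 1²) = sqrt(1 + 1) = sqrt(2) = 1.41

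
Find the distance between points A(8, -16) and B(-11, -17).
Using the distance formula: d = sqrt((x₂-x₁)² + (y₂-y₁)²)
dx = (-11) - 8 = -19
dy = (-17) - (-16) = -1
d = sqrt((-19)² + (-1)²) = sqrt(361 + 1) = sqrt(362) = 19.03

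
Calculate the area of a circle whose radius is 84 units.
Area = pi * r²
Area = pi * 84²
Area = pi * 7056
Area = 22167.08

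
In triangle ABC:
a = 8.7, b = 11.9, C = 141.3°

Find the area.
Using A = ½ab·sin(C):
A = ½·8.7·11.9·sin(141.3°) = ½·103.53·0.625243 = 32.37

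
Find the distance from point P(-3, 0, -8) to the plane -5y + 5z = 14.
d = |0(-3) + (-5)(0) + 5(-8) - (14)| / √(0² + (-5)² + 5²) = 54/√50 = 7.637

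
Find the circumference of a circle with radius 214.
Circumference = 2 * pi * r
Circumference = 2 * pi * 214
Circumference = 1344.60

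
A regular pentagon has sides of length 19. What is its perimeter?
Perimeter = number of sides * side length
Perimeter = 5 * 19
Perimeter = 95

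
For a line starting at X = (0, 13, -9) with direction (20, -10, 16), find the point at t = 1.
P(1) = (0 + 20(1), 13 + (-10)(1), -9 + 16(1)) = (20, 3, 7)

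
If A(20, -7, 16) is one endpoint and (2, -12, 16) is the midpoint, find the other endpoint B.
B = (2×2 - 20, 2×(-12) - (-7), 2×16 - 16) = (-16, -17, 16)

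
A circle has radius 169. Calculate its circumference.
Circumference = 2 * pi * r
Circumference = 2 * pi * 169
Circumference = 1061.86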